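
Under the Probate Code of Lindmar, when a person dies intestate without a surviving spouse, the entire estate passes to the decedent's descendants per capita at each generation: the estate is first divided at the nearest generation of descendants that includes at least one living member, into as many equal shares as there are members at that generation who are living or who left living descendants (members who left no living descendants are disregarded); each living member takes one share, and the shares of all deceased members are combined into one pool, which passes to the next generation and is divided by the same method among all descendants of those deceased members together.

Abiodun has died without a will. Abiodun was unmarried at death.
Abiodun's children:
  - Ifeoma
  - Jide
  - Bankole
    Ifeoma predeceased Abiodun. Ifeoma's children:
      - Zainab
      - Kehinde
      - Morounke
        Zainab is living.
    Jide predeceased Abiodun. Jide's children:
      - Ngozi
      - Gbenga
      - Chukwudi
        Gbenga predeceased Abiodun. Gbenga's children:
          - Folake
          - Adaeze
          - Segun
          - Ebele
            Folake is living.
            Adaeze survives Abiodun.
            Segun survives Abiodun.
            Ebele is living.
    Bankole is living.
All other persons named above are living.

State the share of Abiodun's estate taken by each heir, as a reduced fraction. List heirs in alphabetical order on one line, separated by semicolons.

Adaeze 1/36; Bankole 1/3; Chukwudi 1/9; Ebele 1/36; Folake 1/36; Kehinde 1/9; Morounke 1/9; Ngozi 1/9; Segun 1/36; Zainab 1/9

There is no surviving spouse, so the entire estate passes to Abiodun's descendants per capita at each generation.
At generation 1 (Ifeoma, Jide, Bankole) there are 3 shares of (1)/3 = 1/3 each.
Living: Bankole — each takes 1/3.
Deceased: Ifeoma and Jide. Their combined 2/3 is pooled and carried to generation 2.
At generation 2 (Zainab, Kehinde, Morounke, Ngozi, Gbenga, Chukwudi) there are 6 shares of (2/3)/6 = 1/9 each.
Living: Zainab, Kehinde, Morounke, Ngozi, and Chukwudi — each takes 1/9.
Deceased: Gbenga. That 1/9 share is carried to generation 3.
At generation 3 (Folake, Adaeze, Segun, Ebele) there are 4 shares of (1/9)/4 = 1/36 each.
Living: Folake, Adaeze, Segun, and Ebele — each takes 1/36.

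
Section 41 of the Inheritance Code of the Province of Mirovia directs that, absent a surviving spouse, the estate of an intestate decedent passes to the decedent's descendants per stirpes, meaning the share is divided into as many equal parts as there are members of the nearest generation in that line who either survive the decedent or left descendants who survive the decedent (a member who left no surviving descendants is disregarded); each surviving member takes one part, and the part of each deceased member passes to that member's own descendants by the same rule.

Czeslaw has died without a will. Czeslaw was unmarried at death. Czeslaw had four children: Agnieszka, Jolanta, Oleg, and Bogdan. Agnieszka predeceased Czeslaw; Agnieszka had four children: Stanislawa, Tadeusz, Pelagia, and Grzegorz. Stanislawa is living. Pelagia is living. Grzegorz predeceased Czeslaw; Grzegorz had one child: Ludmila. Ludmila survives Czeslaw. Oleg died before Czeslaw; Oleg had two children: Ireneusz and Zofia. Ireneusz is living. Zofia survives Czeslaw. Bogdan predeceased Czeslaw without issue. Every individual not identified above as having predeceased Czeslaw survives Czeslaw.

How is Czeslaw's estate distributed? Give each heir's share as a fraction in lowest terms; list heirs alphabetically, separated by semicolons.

There is no surviving spouse, so the entire estate passes to Czeslaw's descendants per stirpes.
Bogdan left no surviving issue, so that branch lapses and is disregarded.
The estate is divided into 3 equal shares of 1/3 among Agnieszka, Jolanta, Oleg.
Agnieszka predeceased; the 1/3 allotted to Agnieszka's branch passes to Agnieszka's issue by representation.
The 1/3 is divided into 4 equal shares of 1/12 among Stanislawa, Tadeusz, Pelagia, Grzegorz.
Stanislawa is living and takes 1/12.
Tadeusz is living and takes 1/12.
Pelagia is living and takes 1/12.
Grzegorz predeceased; the 1/12 allotted to Grzegorz's branch passes to Grzegorz's issue by representation.
Ludmila is the sole taker at this level and receives the full 1/12.
Jolanta is living and takes 1/3.
Oleg predeceased; the 1/3 allotted to Oleg's branch passes to Oleg's issue by representation.
The 1/3 is divided into 2 equal shares of 1/6 among Ireneusz, Zofia.
Ireneusz is living and takes 1/6.
Zofia is living and takes 1/6.

Ireneusz 1/6; Jolanta 1/3; Ludmila 1/12; Pelagia 1/12; Stanislawa 1/12; Tadeusz 1/12; Zofia 1/6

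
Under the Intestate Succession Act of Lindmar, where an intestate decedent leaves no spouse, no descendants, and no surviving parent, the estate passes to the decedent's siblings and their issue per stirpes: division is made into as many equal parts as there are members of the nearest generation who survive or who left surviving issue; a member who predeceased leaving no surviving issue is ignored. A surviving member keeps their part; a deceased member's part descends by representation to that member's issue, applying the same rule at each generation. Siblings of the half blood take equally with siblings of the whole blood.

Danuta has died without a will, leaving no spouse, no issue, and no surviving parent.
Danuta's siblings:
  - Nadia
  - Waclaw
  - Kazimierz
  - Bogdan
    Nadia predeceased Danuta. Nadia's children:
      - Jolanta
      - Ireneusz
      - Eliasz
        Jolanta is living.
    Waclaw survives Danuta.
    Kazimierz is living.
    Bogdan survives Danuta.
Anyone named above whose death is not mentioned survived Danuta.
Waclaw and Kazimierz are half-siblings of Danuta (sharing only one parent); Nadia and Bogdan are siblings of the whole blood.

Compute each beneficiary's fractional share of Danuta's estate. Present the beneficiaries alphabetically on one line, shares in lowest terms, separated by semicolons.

No spouse, descendants, or parent survives, so the estate passes to Danuta's siblings per stirpes.
Half-blood and whole-blood siblings take equally under the stated rule.
The estate is divided into 4 equal shares of 1/4 among Nadia, Waclaw, Kazimierz, Bogdan.
Nadia predeceased; the 1/4 allotted to Nadia's branch passes to Nadia's issue by representation.
The 1/4 is divided into 3 equal shares of 1/12 among Jolanta, Ireneusz, Eliasz.
Jolanta is living and takes 1/12.
Ireneusz is living and takes 1/12.
Eliasz is living and takes 1/12.
Waclaw is living and takes 1/4.
Kazimierz is living and takes 1/4.
Bogdan is living and takes 1/4.

Bogdan 1/4; Eliasz 1/12; Ireneusz 1/12; Jolanta 1/12; Kazimierz 1/4; Waclaw 1/4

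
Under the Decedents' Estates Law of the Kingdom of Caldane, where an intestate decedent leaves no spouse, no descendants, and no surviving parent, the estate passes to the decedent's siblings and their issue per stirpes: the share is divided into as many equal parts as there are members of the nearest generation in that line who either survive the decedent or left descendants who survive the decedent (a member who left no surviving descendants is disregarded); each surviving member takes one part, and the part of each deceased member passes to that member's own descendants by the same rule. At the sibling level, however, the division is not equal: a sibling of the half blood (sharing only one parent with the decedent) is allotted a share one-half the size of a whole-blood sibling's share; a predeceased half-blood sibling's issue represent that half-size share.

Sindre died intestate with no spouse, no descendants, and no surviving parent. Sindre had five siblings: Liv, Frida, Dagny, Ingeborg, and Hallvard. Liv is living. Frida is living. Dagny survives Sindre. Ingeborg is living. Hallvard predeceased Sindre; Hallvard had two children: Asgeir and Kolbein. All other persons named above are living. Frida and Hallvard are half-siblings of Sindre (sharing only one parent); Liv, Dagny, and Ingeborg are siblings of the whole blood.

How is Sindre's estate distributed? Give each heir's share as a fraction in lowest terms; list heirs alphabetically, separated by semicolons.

No spouse, descendants, or parent survives, so the estate passes to Sindre's siblings per stirpes.
Half-blood siblings count for one-half the weight of whole-blood siblings at the initial division.
Dividing 1 in proportion to weights (total weight 4): Liv (weight 1) → 1/4; Frida (weight 1/2) → 1/8; Dagny (weight 1) → 1/4; Ingeborg (weight 1) → 1/4; Hallvard (weight 1/2) → 1/8.
Liv is living and takes 1/4.
Frida is living and takes 1/8.
Dagny is living and takes 1/4.
Ingeborg is living and takes 1/4.
Hallvard predeceased; the 1/8 allotted to Hallvard's branch passes to Hallvard's issue by representation.
The 1/8 is divided into 2 equal shares of 1/16 among Asgeir, Kolbein.
Asgeir is living and takes 1/16.
Kolbein is living and takes 1/16.

Asgeir 1/16; Dagny 1/4; Frida 1/8; Ingeborg 1/4; Kolbein 1/16; Liv 1/4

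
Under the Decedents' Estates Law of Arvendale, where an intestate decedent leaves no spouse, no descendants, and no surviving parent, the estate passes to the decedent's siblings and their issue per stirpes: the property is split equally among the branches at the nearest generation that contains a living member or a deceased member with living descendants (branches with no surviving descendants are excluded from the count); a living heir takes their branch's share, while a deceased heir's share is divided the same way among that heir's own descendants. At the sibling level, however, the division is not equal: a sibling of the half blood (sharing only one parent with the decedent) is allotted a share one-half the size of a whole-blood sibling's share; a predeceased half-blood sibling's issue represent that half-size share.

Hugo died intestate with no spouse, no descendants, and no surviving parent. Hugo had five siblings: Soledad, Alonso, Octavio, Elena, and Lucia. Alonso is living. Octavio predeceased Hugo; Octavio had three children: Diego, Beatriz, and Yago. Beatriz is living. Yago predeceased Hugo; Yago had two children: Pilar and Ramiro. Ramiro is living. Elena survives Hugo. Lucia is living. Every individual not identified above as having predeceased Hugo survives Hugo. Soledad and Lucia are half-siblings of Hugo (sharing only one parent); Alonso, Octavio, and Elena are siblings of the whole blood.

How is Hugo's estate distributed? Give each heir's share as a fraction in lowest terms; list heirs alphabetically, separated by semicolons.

Alonso 1/4; Beatriz 1/12; Diego 1/12; Elena 1/4; Lucia 1/8; Pilar 1/24; Ramiro 1/24; Soledad 1/8

No spouse, descendants, or parent survives, so the estate passes to Hugo's siblings per stirpes.
Half-blood siblings count for one-half the weight of whole-blood siblings at the initial division.
Dividing 1 in proportion to weights (total weight 4): Soledad (weight 1/2) → 1/8; Alonso (weight 1) → 1/4; Octavio (weight 1) → 1/4; Elena (weight 1) → 1/4; Lucia (weight 1/2) → 1/8.
Soledad is living and takes 1/8.
Alonso is living and takes 1/4.
Octavio predeceased; the 1/4 allotted to Octavio's branch passes to Octavio's issue by representation.
The 1/4 is divided into 3 equal shares of 1/12 among Diego, Beatriz, Yago.
Diego is living and takes 1/12.
Beatriz is living and takes 1/12.
Yago predeceased; the 1/12 allotted to Yago's branch passes to Yago's issue by representation.
The 1/12 is divided into 2 equal shares of 1/24 among Pilar, Ramiro.
Pilar is living and takes 1/24.
Ramiro is living and takes 1/24.
Elena is living and takes 1/4.
Lucia is living and takes 1/8.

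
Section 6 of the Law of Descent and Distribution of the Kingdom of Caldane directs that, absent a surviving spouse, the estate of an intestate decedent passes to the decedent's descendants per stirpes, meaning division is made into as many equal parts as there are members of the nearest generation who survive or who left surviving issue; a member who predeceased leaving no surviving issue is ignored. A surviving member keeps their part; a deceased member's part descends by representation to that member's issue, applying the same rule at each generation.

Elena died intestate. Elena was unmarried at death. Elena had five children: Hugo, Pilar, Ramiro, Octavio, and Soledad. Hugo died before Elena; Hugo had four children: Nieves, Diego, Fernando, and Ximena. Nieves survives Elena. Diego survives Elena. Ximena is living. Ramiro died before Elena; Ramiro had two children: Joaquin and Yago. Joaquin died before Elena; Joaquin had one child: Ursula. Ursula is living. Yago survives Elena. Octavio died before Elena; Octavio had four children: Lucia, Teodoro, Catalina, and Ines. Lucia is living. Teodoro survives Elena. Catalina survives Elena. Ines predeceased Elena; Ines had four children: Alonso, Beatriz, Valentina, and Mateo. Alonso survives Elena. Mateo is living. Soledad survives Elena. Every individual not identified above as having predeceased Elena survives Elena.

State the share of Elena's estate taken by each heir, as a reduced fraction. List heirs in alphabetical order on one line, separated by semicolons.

Alonso 1/80; Beatriz 1/80; Catalina 1/20; Diego 1/20; Fernando 1/20; Lucia 1/20; Mateo 1/80; Nieves 1/20; Pilar 1/5; Soledad 1/5; Teodoro 1/20; Ursula 1/10; Valentina 1/80; Ximena 1/20; Yago 1/10

There is no surviving spouse, so the entire estate passes to Elena's descendants per stirpes.
The estate is divided into 5 equal shares of 1/5 among Hugo, Pilar, Ramiro, Octavio, Soledad.
Hugo predeceased; the 1/5 allotted to Hugo's branch passes to Hugo's issue by representation.
The 1/5 is divided into 4 equal shares of 1/20 among Nieves, Diego, Fernando, Ximena.
Nieves is living and takes 1/20.
Diego is living and takes 1/20.
Fernando is living and takes 1/20.
Ximena is living and takes 1/20.
Pilar is living and takes 1/5.
Ramiro predeceased; the 1/5 allotted to Ramiro's branch passes to Ramiro's issue by representation.
The 1/5 is divided into 2 equal shares of 1/10 among Joaquin, Yago.
Joaquin predeceased; the 1/10 allotted to Joaquin's branch passes to Joaquin's issue by representation.
Ursula is the sole taker at this level and receives the full 1/10.
Yago is living and takes 1/10.
Octavio predeceased; the 1/5 allotted to Octavio's branch passes to Octavio's issue by representation.
The 1/5 is divided into 4 equal shares of 1/20 among Lucia, Teodoro, Catalina, Ines.
Lucia is living and takes 1/20.
Teodoro is living and takes 1/20.
Catalina is living and takes 1/20.
Ines predeceased; the 1/20 allotted to Ines's branch passes to Ines's issue by representation.
The 1/20 is divided into 4 equal shares of 1/80 among Alonso, Beatriz, Valentina, Mateo.
Alonso is living and takes 1/80.
Beatriz is living and takes 1/80.
Valentina is living and takes 1/80.
Mateo is living and takes 1/80.
Soledad is living and takes 1/5.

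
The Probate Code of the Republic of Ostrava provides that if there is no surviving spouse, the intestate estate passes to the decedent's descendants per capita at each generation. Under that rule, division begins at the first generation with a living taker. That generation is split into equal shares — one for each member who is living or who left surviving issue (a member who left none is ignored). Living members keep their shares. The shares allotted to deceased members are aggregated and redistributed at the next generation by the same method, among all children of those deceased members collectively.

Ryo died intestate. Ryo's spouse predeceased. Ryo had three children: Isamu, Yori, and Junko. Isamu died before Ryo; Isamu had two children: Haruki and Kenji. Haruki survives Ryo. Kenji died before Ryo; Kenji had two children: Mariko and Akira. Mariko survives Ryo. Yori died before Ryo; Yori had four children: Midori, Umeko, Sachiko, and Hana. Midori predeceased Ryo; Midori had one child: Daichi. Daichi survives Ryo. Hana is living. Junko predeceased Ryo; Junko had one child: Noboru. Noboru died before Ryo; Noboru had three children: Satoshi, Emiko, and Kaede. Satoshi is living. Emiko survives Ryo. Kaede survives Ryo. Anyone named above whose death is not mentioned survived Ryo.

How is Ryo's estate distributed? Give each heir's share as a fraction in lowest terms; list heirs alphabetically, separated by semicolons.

There is no surviving spouse, so the entire estate passes to Ryo's descendants per capita at each generation.
No one at generation 1 (Isamu, Yori, Junko) is living; moving to the next generation.
At generation 2 (Haruki, Kenji, Midori, Umeko, Sachiko, Hana, Noboru) there are 7 shares of (1)/7 = 1/7 each.
Living: Haruki, Umeko, Sachiko, and Hana — each takes 1/7.
Deceased: Kenji, Midori, and Noboru. Their combined 3/7 is pooled and carried to generation 3.
At generation 3 (Mariko, Akira, Daichi, Satoshi, Emiko, Kaede) there are 6 shares of (3/7)/6 = 1/14 each.
Living: Mariko, Akira, Daichi, Satoshi, Emiko, and Kaede — each takes 1/14.

Akira 1/14; Daichi 1/14; Emiko 1/14; Hana 1/7; Haruki 1/7; Kaede 1/14; Mariko 1/14; Sachiko 1/7; Satoshi 1/14; Umeko 1/7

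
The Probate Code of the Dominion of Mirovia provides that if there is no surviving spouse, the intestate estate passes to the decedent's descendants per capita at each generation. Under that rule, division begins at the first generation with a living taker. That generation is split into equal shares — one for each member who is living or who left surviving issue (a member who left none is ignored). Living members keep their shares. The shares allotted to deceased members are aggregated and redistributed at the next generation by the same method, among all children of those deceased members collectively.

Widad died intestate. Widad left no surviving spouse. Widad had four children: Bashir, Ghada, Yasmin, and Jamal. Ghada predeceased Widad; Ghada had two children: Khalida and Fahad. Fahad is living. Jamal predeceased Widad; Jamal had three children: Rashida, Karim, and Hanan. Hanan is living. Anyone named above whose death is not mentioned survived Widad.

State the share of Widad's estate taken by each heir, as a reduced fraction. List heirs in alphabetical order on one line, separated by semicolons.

Bashir 1/4; Fahad 1/10; Hanan 1/10; Karim 1/10; Khalida 1/10; Rashida 1/10; Yasmin 1/4

There is no surviving spouse, so the entire estate passes to Widad's descendants per capita at each generation.
At generation 1 (Bashir, Ghada, Yasmin, Jamal) there are 4 shares of (1)/4 = 1/4 each.
Living: Bashir and Yasmin — each takes 1/4.
Deceased: Ghada and Jamal. Their combined 1/2 is pooled and carried to generation 2.
At generation 2 (Khalida, Fahad, Rashida, Karim, Hanan) there are 5 shares of (1/2)/5 = 1/10 each.
Living: Khalida, Fahad, Rashida, Karim, and Hanan — each takes 1/10.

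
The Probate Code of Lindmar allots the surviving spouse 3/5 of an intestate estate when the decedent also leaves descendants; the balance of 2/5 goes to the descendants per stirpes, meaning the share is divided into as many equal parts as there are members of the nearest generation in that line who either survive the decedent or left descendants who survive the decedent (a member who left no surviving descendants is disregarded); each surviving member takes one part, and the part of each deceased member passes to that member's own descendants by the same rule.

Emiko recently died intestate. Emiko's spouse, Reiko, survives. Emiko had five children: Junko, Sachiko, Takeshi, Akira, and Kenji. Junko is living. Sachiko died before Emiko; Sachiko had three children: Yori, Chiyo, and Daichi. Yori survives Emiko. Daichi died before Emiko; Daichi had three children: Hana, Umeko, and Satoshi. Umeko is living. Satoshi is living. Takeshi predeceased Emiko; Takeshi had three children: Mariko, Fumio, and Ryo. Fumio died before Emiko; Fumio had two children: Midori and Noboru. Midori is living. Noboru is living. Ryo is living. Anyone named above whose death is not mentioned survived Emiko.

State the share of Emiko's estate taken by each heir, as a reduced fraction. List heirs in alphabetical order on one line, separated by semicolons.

Reiko, as surviving spouse, takes 3/5.
The remaining 2/5 passes to Emiko's descendants per stirpes.
The 2/5 is divided into 5 equal shares of 2/25 among Junko, Sachiko, Takeshi, Akira, Kenji.
Junko is living and takes 2/25.
Sachiko predeceased; the 2/25 allotted to Sachiko's branch passes to Sachiko's issue by representation.
The 2/25 is divided into 3 equal shares of 2/75 among Yori, Chiyo, Daichi.
Yori is living and takes 2/75.
Chiyo is living and takes 2/75.
Daichi predeceased; the 2/75 allotted to Daichi's branch passes to Daichi's issue by representation.
The 2/75 is divided into 3 equal shares of 2/225 among Hana, Umeko, Satoshi.
Hana is living and takes 2/225.
Umeko is living and takes 2/225.
Satoshi is living and takes 2/225.
Takeshi predeceased; the 2/25 allotted to Takeshi's branch passes to Takeshi's issue by representation.
The 2/25 is divided into 3 equal shares of 2/75 among Mariko, Fumio, Ryo.
Mariko is living and takes 2/75.
Fumio predeceased; the 2/75 allotted to Fumio's branch passes to Fumio's issue by representation.
The 2/75 is divided into 2 equal shares of 1/75 among Midori, Noboru.
Midori is living and takes 1/75.
Noboru is living and takes 1/75.
Ryo is living and takes 2/75.
Akira is living and takes 2/25.
Kenji is living and takes 2/25.

Akira 2/25; Chiyo 2/75; Hana 2/225; Junko 2/25; Kenji 2/25; Mariko 2/75; Midori 1/75; Noboru 1/75; Reiko 3/5; Ryo 2/75; Satoshi 2/225; Umeko 2/225; Yori 2/75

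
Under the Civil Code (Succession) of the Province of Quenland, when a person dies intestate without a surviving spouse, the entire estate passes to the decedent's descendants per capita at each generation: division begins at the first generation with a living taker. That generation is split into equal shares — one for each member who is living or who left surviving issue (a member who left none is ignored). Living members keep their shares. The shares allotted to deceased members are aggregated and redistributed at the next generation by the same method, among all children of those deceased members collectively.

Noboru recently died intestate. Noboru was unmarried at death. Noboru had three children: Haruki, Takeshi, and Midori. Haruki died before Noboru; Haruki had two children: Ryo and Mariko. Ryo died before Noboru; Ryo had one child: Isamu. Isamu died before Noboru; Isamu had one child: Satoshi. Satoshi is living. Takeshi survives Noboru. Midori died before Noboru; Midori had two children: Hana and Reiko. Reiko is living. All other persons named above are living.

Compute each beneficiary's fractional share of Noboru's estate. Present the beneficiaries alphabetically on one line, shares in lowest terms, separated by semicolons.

There is no surviving spouse, so the entire estate passes to Noboru's descendants per capita at each generation.
At generation 1 (Haruki, Takeshi, Midori) there are 3 shares of (1)/3 = 1/3 each.
Living: Takeshi — each takes 1/3.
Deceased: Haruki and Midori. Their combined 2/3 is pooled and carried to generation 2.
At generation 2 (Ryo, Mariko, Hana, Reiko) there are 4 shares of (2/3)/4 = 1/6 each.
Living: Mariko, Hana, and Reiko — each takes 1/6.
Deceased: Ryo. That 1/6 share is carried to generation 3.
At generation 3 (Isamu) there are 1 shares of (1/6)/1 = 1/6 each.
Deceased: Isamu. That 1/6 share is carried to generation 4.
At generation 4 (Satoshi) there are 1 shares of (1/6)/1 = 1/6 each.
Living: Satoshi — each takes 1/6.

Hana 1/6; Mariko 1/6; Reiko 1/6; Satoshi 1/6; Takeshi 1/3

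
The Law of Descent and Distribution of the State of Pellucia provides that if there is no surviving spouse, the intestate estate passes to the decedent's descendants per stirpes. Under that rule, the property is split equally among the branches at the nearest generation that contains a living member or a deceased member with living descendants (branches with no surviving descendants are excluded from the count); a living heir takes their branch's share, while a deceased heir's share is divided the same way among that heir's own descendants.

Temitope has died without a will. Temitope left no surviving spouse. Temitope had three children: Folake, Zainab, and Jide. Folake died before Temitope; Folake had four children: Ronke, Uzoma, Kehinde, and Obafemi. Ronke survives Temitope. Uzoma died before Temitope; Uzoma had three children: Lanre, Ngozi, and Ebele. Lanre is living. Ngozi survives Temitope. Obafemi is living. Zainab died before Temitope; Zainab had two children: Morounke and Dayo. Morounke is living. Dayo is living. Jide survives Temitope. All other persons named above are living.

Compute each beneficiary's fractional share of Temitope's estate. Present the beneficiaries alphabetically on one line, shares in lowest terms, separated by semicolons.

There is no surviving spouse, so the entire estate passes to Temitope's descendants per stirpes.
The estate is divided into 3 equal shares of 1/3 among Folake, Zainab, Jide.
Folake predeceased; the 1/3 allotted to Folake's branch passes to Folake's issue by representation.
The 1/3 is divided into 4 equal shares of 1/12 among Ronke, Uzoma, Kehinde, Obafemi.
Ronke is living and takes 1/12.
Uzoma predeceased; the 1/12 allotted to Uzoma's branch passes to Uzoma's issue by representation.
The 1/12 is divided into 3 equal shares of 1/36 among Lanre, Ngozi, Ebele.
Lanre is living and takes 1/36.
Ngozi is living and takes 1/36.
Ebele is living and takes 1/36.
Kehinde is living and takes 1/12.
Obafemi is living and takes 1/12.
Zainab predeceased; the 1/3 allotted to Zainab's branch passes to Zainab's issue by representation.
The 1/3 is divided into 2 equal shares of 1/6 among Morounke, Dayo.
Morounke is living and takes 1/6.
Dayo is living and takes 1/6.
Jide is living and takes 1/3.

Dayo 1/6; Ebele 1/36; Jide 1/3; Kehinde 1/12; Lanre 1/36; Morounke 1/6; Ngozi 1/36; Obafemi 1/12; Ronke 1/12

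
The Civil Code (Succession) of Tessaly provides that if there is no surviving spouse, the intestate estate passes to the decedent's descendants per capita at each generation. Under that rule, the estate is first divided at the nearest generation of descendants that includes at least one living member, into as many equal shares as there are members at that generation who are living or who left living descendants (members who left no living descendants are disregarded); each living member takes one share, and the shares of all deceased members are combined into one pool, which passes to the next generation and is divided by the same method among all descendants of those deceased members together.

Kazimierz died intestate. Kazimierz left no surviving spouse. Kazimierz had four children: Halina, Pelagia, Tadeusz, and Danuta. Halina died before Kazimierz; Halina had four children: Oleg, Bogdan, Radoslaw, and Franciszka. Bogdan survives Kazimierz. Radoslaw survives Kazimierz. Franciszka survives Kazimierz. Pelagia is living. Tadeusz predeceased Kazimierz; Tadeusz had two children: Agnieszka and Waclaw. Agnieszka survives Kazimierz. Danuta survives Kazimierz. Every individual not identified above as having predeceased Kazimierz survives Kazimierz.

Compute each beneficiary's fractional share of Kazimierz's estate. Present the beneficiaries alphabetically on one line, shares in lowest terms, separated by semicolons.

Agnieszka 1/12; Bogdan 1/12; Danuta 1/4; Franciszka 1/12; Oleg 1/12; Pelagia 1/4; Radoslaw 1/12; Waclaw 1/12

There is no surviving spouse, so the entire estate passes to Kazimierz's descendants per capita at each generation.
At generation 1 (Halina, Pelagia, Tadeusz, Danuta) there are 4 shares of (1)/4 = 1/4 each.
Living: Pelagia and Danuta — each takes 1/4.
Deceased: Halina and Tadeusz. Their combined 1/2 is pooled and carried to generation 2.
At generation 2 (Oleg, Bogdan, Radoslaw, Franciszka, Agnieszka, Waclaw) there are 6 shares of (1/2)/6 = 1/12 each.
Living: Oleg, Bogdan, Radoslaw, Franciszka, Agnieszka, and Waclaw — each takes 1/12.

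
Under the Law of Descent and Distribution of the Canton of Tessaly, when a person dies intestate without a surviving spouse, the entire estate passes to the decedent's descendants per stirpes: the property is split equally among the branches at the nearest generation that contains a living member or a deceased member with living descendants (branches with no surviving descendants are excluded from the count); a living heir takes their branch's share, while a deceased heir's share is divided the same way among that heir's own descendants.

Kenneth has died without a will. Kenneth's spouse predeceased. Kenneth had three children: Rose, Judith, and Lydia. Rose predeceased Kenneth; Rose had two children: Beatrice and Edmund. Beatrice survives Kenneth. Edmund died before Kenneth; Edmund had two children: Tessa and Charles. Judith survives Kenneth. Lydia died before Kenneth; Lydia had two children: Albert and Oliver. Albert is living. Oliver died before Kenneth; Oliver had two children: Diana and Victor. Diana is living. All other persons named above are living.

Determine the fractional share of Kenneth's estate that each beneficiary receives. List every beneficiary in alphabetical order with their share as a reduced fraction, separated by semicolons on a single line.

Albert 1/6; Beatrice 1/6; Charles 1/12; Diana 1/12; Judith 1/3; Tessa 1/12; Victor 1/12

There is no surviving spouse, so the entire estate passes to Kenneth's descendants per stirpes.
The estate is divided into 3 equal shares of 1/3 among Rose, Judith, Lydia.
Rose predeceased; the 1/3 allotted to Rose's branch passes to Rose's issue by representation.
The 1/3 is divided into 2 equal shares of 1/6 among Beatrice, Edmund.
Beatrice is living and takes 1/6.
Edmund predeceased; the 1/6 allotted to Edmund's branch passes to Edmund's issue by representation.
The 1/6 is divided into 2 equal shares of 1/12 among Tessa, Charles.
Tessa is living and takes 1/12.
Charles is living and takes 1/12.
Judith is living and takes 1/3.
Lydia predeceased; the 1/3 allotted to Lydia's branch passes to Lydia's issue by representation.
The 1/3 is divided into 2 equal shares of 1/6 among Albert, Oliver.
Albert is living and takes 1/6.
Oliver predeceased; the 1/6 allotted to Oliver's branch passes to Oliver's issue by representation.
The 1/6 is divided into 2 equal shares of 1/12 among Diana, Victor.
Diana is living and takes 1/12.
Victor is living and takes 1/12.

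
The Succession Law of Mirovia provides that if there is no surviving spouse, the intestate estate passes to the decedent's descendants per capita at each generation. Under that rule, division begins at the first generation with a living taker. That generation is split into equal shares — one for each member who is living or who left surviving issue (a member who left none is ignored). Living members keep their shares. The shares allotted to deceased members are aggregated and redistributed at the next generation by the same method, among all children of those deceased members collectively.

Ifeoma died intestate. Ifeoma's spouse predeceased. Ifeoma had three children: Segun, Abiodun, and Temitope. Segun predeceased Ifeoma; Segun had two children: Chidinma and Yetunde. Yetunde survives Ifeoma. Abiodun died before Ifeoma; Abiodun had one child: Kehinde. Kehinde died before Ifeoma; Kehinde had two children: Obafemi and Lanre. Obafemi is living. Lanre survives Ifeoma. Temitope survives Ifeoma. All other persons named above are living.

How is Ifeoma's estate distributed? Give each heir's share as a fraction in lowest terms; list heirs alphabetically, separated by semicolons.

Chidinma 2/9; Lanre 1/9; Obafemi 1/9; Temitope 1/3; Yetunde 2/9

There is no surviving spouse, so the entire estate passes to Ifeoma's descendants per capita at each generation.
At generation 1 (Segun, Abiodun, Temitope) there are 3 shares of (1)/3 = 1/3 each.
Living: Temitope — each takes 1/3.
Deceased: Segun and Abiodun. Their combined 2/3 is pooled and carried to generation 2.
At generation 2 (Chidinma, Yetunde, Kehinde) there are 3 shares of (2/3)/3 = 2/9 each.
Living: Chidinma and Yetunde — each takes 2/9.
Deceased: Kehinde. That 2/9 share is carried to generation 3.
At generation 3 (Obafemi, Lanre) there are 2 shares of (2/9)/2 = 1/9 each.
Living: Obafemi and Lanre — each takes 1/9.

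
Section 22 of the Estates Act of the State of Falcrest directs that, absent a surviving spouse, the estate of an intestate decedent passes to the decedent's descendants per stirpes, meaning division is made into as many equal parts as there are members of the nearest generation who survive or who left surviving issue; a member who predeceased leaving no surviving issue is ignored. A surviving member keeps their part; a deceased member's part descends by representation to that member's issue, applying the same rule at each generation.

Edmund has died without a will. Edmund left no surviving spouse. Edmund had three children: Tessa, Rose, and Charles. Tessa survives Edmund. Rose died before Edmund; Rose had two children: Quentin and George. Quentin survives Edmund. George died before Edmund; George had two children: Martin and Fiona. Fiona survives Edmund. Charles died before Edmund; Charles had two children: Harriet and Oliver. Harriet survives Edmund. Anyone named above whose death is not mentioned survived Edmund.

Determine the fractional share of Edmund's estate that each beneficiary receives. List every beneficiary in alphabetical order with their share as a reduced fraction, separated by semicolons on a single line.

There is no surviving spouse, so the entire estate passes to Edmund's descendants per stirpes.
The estate is divided into 3 equal shares of 1/3 among Tessa, Rose, Charles.
Tessa is living and takes 1/3.
Rose predeceased; the 1/3 allotted to Rose's branch passes to Rose's issue by representation.
The 1/3 is divided into 2 equal shares of 1/6 among Quentin, George.
Quentin is living and takes 1/6.
George predeceased; the 1/6 allotted to George's branch passes to George's issue by representation.
The 1/6 is divided into 2 equal shares of 1/12 among Martin, Fiona.
Martin is living and takes 1/12.
Fiona is living and takes 1/12.
Charles predeceased; the 1/3 allotted to Charles's branch passes to Charles's issue by representation.
The 1/3 is divided into 2 equal shares of 1/6 among Harriet, Oliver.
Harriet is living and takes 1/6.
Oliver is living and takes 1/6.

Fiona 1/12; Harriet 1/6; Martin 1/12; Oliver 1/6; Quentin 1/6; Tessa 1/3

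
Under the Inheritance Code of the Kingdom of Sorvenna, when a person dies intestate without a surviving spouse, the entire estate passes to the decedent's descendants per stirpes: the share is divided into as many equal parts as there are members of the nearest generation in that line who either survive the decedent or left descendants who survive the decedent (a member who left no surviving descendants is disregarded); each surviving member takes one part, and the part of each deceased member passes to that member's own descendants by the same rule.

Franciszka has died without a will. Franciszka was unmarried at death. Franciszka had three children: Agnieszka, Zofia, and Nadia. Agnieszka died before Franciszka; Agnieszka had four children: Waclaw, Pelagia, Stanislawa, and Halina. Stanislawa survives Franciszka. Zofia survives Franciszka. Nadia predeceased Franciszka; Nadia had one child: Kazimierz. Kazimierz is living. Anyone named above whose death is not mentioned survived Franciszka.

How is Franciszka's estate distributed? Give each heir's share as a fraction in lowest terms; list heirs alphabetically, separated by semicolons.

Halina 1/12; Kazimierz 1/3; Pelagia 1/12; Stanislawa 1/12; Waclaw 1/12; Zofia 1/3

There is no surviving spouse, so the entire estate passes to Franciszka's descendants per stirpes.
The estate is divided into 3 equal shares of 1/3 among Agnieszka, Zofia, Nadia.
Agnieszka predeceased; the 1/3 allotted to Agnieszka's branch passes to Agnieszka's issue by representation.
The 1/3 is divided into 4 equal shares of 1/12 among Waclaw, Pelagia, Stanislawa, Halina.
Waclaw is living and takes 1/12.
Pelagia is living and takes 1/12.
Stanislawa is living and takes 1/12.
Halina is living and takes 1/12.
Zofia is living and takes 1/3.
Nadia predeceased; the 1/3 allotted to Nadia's branch passes to Nadia's issue by representation.
Kazimierz is the sole taker at this level and receives the full 1/3.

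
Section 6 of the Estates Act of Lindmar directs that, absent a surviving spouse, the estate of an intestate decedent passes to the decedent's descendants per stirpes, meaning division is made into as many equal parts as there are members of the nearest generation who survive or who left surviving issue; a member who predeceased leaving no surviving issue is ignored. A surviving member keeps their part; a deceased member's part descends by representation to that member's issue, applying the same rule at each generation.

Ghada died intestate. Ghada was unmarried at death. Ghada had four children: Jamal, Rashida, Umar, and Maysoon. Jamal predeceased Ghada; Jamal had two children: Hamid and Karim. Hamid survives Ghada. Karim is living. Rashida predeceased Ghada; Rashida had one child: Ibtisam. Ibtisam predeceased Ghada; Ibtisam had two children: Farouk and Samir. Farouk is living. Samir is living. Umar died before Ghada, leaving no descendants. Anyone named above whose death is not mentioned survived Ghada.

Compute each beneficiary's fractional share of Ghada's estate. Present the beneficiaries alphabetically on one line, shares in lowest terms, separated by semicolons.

There is no surviving spouse, so the entire estate passes to Ghada's descendants per stirpes.
Umar left no surviving issue, so that branch lapses and is disregarded.
The estate is divided into 3 equal shares of 1/3 among Jamal, Rashida, Maysoon.
Jamal predeceased; the 1/3 allotted to Jamal's branch passes to Jamal's issue by representation.
The 1/3 is divided into 2 equal shares of 1/6 among Hamid, Karim.
Hamid is living and takes 1/6.
Karim is living and takes 1/6.
Rashida predeceased; the 1/3 allotted to Rashida's branch passes to Rashida's issue by representation.
Ibtisam's line is the sole branch at this level, so the full 1/3 passes to Ibtisam's issue by representation.
The 1/3 is divided into 2 equal shares of 1/6 among Farouk, Samir.
Farouk is living and takes 1/6.
Samir is living and takes 1/6.
Maysoon is living and takes 1/3.

Farouk 1/6; Hamid 1/6; Karim 1/6; Maysoon 1/3; Samir 1/6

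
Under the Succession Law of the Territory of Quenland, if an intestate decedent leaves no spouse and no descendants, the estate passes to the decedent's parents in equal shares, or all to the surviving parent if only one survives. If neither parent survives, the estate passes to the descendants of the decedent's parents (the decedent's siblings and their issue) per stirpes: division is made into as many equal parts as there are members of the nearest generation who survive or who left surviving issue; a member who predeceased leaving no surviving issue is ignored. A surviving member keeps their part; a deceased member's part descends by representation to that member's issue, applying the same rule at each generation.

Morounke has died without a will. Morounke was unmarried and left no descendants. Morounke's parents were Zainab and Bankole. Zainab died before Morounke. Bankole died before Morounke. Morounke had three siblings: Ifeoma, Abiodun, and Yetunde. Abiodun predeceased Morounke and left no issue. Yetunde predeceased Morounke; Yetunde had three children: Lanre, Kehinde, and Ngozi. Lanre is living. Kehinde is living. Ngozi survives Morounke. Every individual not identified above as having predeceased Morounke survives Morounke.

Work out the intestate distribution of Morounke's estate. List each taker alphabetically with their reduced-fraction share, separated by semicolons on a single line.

Neither parent survives and there are no descendants, so the estate passes to Morounke's siblings and their issue per stirpes.
Abiodun left no surviving issue, so that branch lapses and is disregarded.
The estate is divided into 2 equal shares of 1/2 among Ifeoma, Yetunde.
Ifeoma is living and takes 1/2.
Yetunde predeceased; the 1/2 allotted to Yetunde's branch passes to Yetunde's issue by representation.
The 1/2 is divided into 3 equal shares of 1/6 among Lanre, Kehinde, Ngozi.
Lanre is living and takes 1/6.
Kehinde is living and takes 1/6.
Ngozi is living and takes 1/6.

Ifeoma 1/2; Kehinde 1/6; Lanre 1/6; Ngozi 1/6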